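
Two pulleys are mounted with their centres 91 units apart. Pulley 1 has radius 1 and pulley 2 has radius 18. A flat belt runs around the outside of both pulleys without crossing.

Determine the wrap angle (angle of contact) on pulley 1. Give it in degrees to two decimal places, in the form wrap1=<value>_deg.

open belt: β = asin((r2−r1)/C) = asin(17/91) = 10.7669°
wrap1 = π − 2β = 158.4663°
wrap2 = π + 2β = 201.5337°

wrap1=158.47_deg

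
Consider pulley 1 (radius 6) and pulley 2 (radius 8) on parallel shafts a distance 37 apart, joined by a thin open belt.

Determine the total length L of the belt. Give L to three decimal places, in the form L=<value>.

open belt: β = asin((r2−r1)/C) = asin(2/37) = 3.0986°
wrap1 = π − 2β = 173.8028°
wrap2 = π + 2β = 186.1972°
tangent length = C·cosβ = 36.9459
L = r1·wrap1 + r2·wrap2 + 2·C·cosβ = 6·3.0334 + 8·3.2498 + 2·36.9459 = 118.0904

L=118.090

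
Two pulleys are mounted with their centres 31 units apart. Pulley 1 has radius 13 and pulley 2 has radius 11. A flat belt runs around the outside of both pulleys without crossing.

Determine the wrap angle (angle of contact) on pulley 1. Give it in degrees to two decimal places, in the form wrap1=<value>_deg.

open belt: β = asin((r2−r1)/C) = asin(-2/31) = -3.6991°
wrap1 = π − 2β = 187.3981°
wrap2 = π + 2β = 172.6019°

wrap1=187.40_deg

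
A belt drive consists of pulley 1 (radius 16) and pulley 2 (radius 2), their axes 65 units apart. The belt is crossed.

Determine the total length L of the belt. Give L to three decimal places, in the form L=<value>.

crossed belt: β = asin((r1+r2)/C) = asin(18/65) = 16.0766°
wrap1 = wrap2 = π + 2β = 212.1533°
tangent length = C·cosβ = 62.4580
L = (r1+r2)·wrap + 2·C·cosβ = 18·3.7028 + 2·62.4580 = 191.5659

L=191.566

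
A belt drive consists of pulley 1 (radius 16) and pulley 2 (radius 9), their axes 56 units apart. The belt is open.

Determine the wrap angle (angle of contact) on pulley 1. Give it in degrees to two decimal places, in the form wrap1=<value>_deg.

open belt: β = asin((r2−r1)/C) = asin(-7/56) = -7.1808°
wrap1 = π − 2β = 194.3615°
wrap2 = π + 2β = 165.6385°

wrap1=194.36_deg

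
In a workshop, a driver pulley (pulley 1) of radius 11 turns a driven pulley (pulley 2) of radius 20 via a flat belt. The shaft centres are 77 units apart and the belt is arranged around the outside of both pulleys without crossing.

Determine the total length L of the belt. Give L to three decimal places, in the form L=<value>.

open belt: β = asin((r2−r1)/C) = asin(9/77) = 6.7123°
wrap1 = π − 2β = 166.5755°
wrap2 = π + 2β = 193.4245°
tangent length = C·cosβ = 76.4722
L = r1·wrap1 + r2·wrap2 + 2·C·cosβ = 11·2.9073 + 20·3.3759 + 2·76.4722 = 252.4425

L=252.443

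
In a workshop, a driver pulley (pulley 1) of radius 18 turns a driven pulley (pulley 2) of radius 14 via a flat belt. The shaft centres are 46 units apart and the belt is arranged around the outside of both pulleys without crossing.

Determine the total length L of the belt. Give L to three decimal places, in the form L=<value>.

L=192.879

open belt: β = asin((r2−r1)/C) = asin(-4/46) = -4.9885°
wrap1 = π − 2β = 189.9771°
wrap2 = π + 2β = 170.0229°
tangent length = C·cosβ = 45.8258
L = r1·wrap1 + r2·wrap2 + 2·C·cosβ = 18·3.3157 + 14·2.9675 + 2·45.8258 = 192.8790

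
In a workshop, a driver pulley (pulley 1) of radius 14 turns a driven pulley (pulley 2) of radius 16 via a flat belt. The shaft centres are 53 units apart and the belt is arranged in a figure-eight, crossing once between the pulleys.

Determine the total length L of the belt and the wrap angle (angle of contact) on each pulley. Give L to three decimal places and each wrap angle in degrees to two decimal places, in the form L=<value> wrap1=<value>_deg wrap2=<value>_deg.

crossed belt: β = asin((r1+r2)/C) = asin(30/53) = 34.4744°
wrap1 = wrap2 = π + 2β = 248.9488°
tangent length = C·cosβ = 43.6921
L = (r1+r2)·wrap + 2·C·cosβ = 30·4.3450 + 2·43.6921 = 217.7335

L=217.733 wrap1=248.95_deg wrap2=248.95_deg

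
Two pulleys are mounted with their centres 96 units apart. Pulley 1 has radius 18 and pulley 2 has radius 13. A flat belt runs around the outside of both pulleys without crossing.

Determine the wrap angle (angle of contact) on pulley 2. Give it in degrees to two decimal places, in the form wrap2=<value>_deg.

wrap2=174.03_deg

open belt: β = asin((r2−r1)/C) = asin(-5/96) = -2.9855°
wrap1 = π − 2β = 185.9710°
wrap2 = π + 2β = 174.0290°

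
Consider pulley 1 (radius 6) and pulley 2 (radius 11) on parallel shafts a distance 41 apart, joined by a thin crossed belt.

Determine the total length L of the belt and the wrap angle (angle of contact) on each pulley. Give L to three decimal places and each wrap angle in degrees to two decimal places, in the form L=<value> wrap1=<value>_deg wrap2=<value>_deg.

crossed belt: β = asin((r1+r2)/C) = asin(17/41) = 24.4963°
wrap1 = wrap2 = π + 2β = 228.9926°
tangent length = C·cosβ = 37.3095
L = (r1+r2)·wrap + 2·C·cosβ = 17·3.9967 + 2·37.3095 = 142.5625

L=142.562 wrap1=228.99_deg wrap2=228.99_deg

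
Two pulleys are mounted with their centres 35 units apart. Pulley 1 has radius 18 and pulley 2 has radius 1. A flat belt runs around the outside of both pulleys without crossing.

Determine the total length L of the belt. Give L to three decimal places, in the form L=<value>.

open belt: β = asin((r2−r1)/C) = asin(-17/35) = -29.0593°
wrap1 = π − 2β = 238.1186°
wrap2 = π + 2β = 121.8814°
tangent length = C·cosβ = 30.5941
L = r1·wrap1 + r2·wrap2 + 2·C·cosβ = 18·4.1560 + 1·2.1272 + 2·30.5941 = 138.1226

L=138.123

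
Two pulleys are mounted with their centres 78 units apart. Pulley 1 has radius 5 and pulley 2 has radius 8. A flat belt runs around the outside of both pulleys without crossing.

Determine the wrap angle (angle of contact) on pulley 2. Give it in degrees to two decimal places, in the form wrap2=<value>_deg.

wrap2=184.41_deg

open belt: β = asin((r2−r1)/C) = asin(3/78) = 2.2042°
wrap1 = π − 2β = 175.5915°
wrap2 = π + 2β = 184.4085°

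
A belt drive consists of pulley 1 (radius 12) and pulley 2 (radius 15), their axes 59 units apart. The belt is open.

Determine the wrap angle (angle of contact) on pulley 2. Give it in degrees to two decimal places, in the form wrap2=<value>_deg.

wrap2=185.83_deg

open belt: β = asin((r2−r1)/C) = asin(3/59) = 2.9146°
wrap1 = π − 2β = 174.1708°
wrap2 = π + 2β = 185.8292°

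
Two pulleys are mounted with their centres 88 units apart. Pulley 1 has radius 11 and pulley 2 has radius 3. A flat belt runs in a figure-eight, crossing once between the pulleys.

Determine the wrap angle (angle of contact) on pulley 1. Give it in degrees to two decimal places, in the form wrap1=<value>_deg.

wrap1=198.31_deg

crossed belt: β = asin((r1+r2)/C) = asin(14/88) = 9.1541°
wrap1 = wrap2 = π + 2β = 198.3083°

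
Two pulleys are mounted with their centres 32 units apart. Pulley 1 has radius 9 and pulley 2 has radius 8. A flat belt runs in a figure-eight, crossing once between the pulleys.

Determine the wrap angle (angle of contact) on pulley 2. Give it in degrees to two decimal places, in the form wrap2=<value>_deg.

wrap2=244.18_deg

crossed belt: β = asin((r1+r2)/C) = asin(17/32) = 32.0900°
wrap1 = wrap2 = π + 2β = 244.1799°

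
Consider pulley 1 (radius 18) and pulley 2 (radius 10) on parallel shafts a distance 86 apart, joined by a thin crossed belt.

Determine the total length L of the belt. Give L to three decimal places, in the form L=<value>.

L=269.164

crossed belt: β = asin((r1+r2)/C) = asin(28/86) = 19.0008°
wrap1 = wrap2 = π + 2β = 218.0016°
tangent length = C·cosβ = 81.3142
L = (r1+r2)·wrap + 2·C·cosβ = 28·3.8048 + 2·81.3142 = 269.1641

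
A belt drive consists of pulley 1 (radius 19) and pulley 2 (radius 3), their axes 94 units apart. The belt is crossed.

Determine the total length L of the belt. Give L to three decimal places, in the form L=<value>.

crossed belt: β = asin((r1+r2)/C) = asin(22/94) = 13.5352°
wrap1 = wrap2 = π + 2β = 207.0704°
tangent length = C·cosβ = 91.3893
L = (r1+r2)·wrap + 2·C·cosβ = 22·3.6141 + 2·91.3893 = 262.2879

L=262.288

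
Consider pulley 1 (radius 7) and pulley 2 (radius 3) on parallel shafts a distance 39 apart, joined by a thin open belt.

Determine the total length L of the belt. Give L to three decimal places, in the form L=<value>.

open belt: β = asin((r2−r1)/C) = asin(-4/39) = -5.8868°
wrap1 = π − 2β = 191.7737°
wrap2 = π + 2β = 168.2263°
tangent length = C·cosβ = 38.7943
L = r1·wrap1 + r2·wrap2 + 2·C·cosβ = 7·3.3471 + 3·2.9361 + 2·38.7943 = 109.8265

L=109.827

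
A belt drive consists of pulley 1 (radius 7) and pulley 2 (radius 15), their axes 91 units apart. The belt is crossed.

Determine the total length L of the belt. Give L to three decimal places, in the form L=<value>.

crossed belt: β = asin((r1+r2)/C) = asin(22/91) = 13.9903°
wrap1 = wrap2 = π + 2β = 207.9807°
tangent length = C·cosβ = 88.3006
L = (r1+r2)·wrap + 2·C·cosβ = 22·3.6299 + 2·88.3006 = 256.4601

L=256.460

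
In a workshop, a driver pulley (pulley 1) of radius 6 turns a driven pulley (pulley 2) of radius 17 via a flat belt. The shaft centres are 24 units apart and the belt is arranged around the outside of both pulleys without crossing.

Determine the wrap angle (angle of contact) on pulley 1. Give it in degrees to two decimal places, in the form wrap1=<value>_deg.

wrap1=125.44_deg

open belt: β = asin((r2−r1)/C) = asin(11/24) = 27.2796°
wrap1 = π − 2β = 125.4408°
wrap2 = π + 2β = 234.5592°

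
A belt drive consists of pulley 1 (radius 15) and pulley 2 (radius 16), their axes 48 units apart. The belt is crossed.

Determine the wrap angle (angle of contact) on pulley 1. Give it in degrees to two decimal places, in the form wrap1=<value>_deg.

crossed belt: β = asin((r1+r2)/C) = asin(31/48) = 40.2282°
wrap1 = wrap2 = π + 2β = 260.4564°

wrap1=260.46_deg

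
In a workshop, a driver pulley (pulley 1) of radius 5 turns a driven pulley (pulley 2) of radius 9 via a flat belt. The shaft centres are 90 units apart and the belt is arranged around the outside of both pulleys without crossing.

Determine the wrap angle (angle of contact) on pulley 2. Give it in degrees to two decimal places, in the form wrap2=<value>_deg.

wrap2=185.09_deg

open belt: β = asin((r2−r1)/C) = asin(4/90) = 2.5473°
wrap1 = π − 2β = 174.9054°
wrap2 = π + 2β = 185.0946°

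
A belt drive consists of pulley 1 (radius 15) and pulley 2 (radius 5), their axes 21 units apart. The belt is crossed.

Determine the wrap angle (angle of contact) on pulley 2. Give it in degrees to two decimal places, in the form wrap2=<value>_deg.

crossed belt: β = asin((r1+r2)/C) = asin(20/21) = 72.2472°
wrap1 = wrap2 = π + 2β = 324.4944°

wrap2=324.49_deg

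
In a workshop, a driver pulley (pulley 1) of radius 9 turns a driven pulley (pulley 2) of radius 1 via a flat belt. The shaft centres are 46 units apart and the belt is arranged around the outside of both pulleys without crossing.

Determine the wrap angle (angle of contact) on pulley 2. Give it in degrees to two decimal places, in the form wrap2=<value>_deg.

wrap2=159.97_deg

open belt: β = asin((r2−r1)/C) = asin(-8/46) = -10.0154°
wrap1 = π − 2β = 200.0308°
wrap2 = π + 2β = 159.9692°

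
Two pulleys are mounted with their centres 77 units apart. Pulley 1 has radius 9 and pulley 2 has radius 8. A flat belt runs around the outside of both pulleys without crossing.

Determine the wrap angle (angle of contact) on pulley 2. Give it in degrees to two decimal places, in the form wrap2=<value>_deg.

wrap2=178.51_deg

open belt: β = asin((r2−r1)/C) = asin(-1/77) = -0.7441°
wrap1 = π − 2β = 181.4882°
wrap2 = π + 2β = 178.5118°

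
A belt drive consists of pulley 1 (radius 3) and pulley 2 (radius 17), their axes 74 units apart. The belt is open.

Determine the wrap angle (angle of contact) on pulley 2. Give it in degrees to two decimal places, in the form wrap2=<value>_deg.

open belt: β = asin((r2−r1)/C) = asin(14/74) = 10.9055°
wrap1 = π − 2β = 158.1891°
wrap2 = π + 2β = 201.8109°

wrap2=201.81_deg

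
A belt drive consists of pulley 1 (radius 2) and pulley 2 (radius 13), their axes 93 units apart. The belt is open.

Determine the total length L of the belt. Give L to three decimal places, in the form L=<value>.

L=234.426

open belt: β = asin((r2−r1)/C) = asin(11/93) = 6.7928°
wrap1 = π − 2β = 166.4144°
wrap2 = π + 2β = 193.5856°
tangent length = C·cosβ = 92.3472
L = r1·wrap1 + r2·wrap2 + 2·C·cosβ = 2·2.9045 + 13·3.3787 + 2·92.3472 = 234.4265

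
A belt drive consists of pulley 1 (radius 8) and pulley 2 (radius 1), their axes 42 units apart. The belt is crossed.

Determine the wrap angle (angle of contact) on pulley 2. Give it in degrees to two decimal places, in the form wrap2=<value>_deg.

crossed belt: β = asin((r1+r2)/C) = asin(9/42) = 12.3736°
wrap1 = wrap2 = π + 2β = 204.7473°

wrap2=204.75_deg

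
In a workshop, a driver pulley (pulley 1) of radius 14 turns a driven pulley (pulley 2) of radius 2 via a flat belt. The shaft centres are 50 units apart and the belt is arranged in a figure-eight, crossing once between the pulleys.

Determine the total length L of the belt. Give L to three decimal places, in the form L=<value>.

crossed belt: β = asin((r1+r2)/C) = asin(16/50) = 18.6629°
wrap1 = wrap2 = π + 2β = 217.3258°
tangent length = C·cosβ = 47.3709
L = (r1+r2)·wrap + 2·C·cosβ = 16·3.7931 + 2·47.3709 = 155.4306

L=155.431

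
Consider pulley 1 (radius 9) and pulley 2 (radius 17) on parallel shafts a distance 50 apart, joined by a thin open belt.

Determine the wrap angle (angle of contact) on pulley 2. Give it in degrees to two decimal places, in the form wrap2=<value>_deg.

open belt: β = asin((r2−r1)/C) = asin(8/50) = 9.2069°
wrap1 = π − 2β = 161.5862°
wrap2 = π + 2β = 198.4138°

wrap2=198.41_deg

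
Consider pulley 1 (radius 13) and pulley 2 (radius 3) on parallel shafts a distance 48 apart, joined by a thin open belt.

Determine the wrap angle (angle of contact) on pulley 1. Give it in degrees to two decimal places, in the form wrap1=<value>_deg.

wrap1=204.05_deg

open belt: β = asin((r2−r1)/C) = asin(-10/48) = -12.0247°
wrap1 = π − 2β = 204.0494°
wrap2 = π + 2β = 155.9506°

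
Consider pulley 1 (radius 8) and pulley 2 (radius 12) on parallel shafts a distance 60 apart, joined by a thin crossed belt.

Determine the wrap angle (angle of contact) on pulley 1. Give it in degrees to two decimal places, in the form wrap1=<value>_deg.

wrap1=218.94_deg

crossed belt: β = asin((r1+r2)/C) = asin(20/60) = 19.4712°
wrap1 = wrap2 = π + 2β = 218.9424°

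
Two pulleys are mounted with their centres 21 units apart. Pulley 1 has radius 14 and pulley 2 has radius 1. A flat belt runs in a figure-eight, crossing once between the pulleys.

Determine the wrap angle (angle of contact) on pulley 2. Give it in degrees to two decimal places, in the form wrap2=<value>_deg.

wrap2=271.17_deg

crossed belt: β = asin((r1+r2)/C) = asin(15/21) = 45.5847°
wrap1 = wrap2 = π + 2β = 271.1694°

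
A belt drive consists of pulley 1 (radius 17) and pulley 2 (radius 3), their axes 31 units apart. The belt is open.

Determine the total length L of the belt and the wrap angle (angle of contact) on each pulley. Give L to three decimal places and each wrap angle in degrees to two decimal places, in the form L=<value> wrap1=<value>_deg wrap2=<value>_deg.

L=131.269 wrap1=233.69_deg wrap2=126.31_deg

open belt: β = asin((r2−r1)/C) = asin(-14/31) = -26.8472°
wrap1 = π − 2β = 233.6944°
wrap2 = π + 2β = 126.3056°
tangent length = C·cosβ = 27.6586
L = r1·wrap1 + r2·wrap2 + 2·C·cosβ = 17·4.0787 + 3·2.2044 + 2·27.6586 = 131.2691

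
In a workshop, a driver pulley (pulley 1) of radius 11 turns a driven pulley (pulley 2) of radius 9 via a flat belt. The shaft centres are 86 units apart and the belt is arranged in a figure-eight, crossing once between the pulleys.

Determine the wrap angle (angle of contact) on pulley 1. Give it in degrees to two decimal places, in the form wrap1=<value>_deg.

wrap1=206.90_deg

crossed belt: β = asin((r1+r2)/C) = asin(20/86) = 13.4477°
wrap1 = wrap2 = π + 2β = 206.8955°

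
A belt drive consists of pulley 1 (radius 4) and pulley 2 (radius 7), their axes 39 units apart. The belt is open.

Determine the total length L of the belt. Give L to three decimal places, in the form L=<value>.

open belt: β = asin((r2−r1)/C) = asin(3/39) = 4.4117°
wrap1 = π − 2β = 171.1765°
wrap2 = π + 2β = 188.8235°
tangent length = C·cosβ = 38.8844
L = r1·wrap1 + r2·wrap2 + 2·C·cosβ = 4·2.9876 + 7·3.2956 + 2·38.8844 = 112.7884

L=112.788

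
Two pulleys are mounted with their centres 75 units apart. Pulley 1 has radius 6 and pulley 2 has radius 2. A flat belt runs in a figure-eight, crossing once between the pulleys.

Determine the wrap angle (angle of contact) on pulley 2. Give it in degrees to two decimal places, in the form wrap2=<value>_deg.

wrap2=192.25_deg

crossed belt: β = asin((r1+r2)/C) = asin(8/75) = 6.1232°
wrap1 = wrap2 = π + 2β = 192.2464°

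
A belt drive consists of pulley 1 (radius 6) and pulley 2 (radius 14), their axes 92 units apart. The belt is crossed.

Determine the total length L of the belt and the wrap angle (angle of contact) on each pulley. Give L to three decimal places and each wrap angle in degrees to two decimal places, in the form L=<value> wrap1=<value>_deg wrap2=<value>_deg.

crossed belt: β = asin((r1+r2)/C) = asin(20/92) = 12.5559°
wrap1 = wrap2 = π + 2β = 205.1117°
tangent length = C·cosβ = 89.7998
L = (r1+r2)·wrap + 2·C·cosβ = 20·3.5799 + 2·89.7998 = 251.1970

L=251.197 wrap1=205.11_deg wrap2=205.11_deg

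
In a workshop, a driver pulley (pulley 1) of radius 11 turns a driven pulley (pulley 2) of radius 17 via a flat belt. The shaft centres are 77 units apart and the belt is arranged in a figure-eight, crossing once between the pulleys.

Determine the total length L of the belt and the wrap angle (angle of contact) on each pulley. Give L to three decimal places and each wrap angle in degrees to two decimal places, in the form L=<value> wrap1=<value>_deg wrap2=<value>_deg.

crossed belt: β = asin((r1+r2)/C) = asin(28/77) = 21.3237°
wrap1 = wrap2 = π + 2β = 222.6474°
tangent length = C·cosβ = 71.7287
L = (r1+r2)·wrap + 2·C·cosβ = 28·3.8859 + 2·71.7287 = 252.2633

L=252.263 wrap1=222.65_deg wrap2=222.65_deg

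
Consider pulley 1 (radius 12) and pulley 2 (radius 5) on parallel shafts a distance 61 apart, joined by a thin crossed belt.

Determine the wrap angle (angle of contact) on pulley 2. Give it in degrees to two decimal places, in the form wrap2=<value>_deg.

wrap2=212.36_deg

crossed belt: β = asin((r1+r2)/C) = asin(17/61) = 16.1819°
wrap1 = wrap2 = π + 2β = 212.3639°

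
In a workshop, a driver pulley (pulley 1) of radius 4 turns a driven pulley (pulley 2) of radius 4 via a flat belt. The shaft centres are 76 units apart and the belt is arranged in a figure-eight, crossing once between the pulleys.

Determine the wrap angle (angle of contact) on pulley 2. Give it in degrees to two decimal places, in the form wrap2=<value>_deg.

wrap2=192.08_deg

crossed belt: β = asin((r1+r2)/C) = asin(8/76) = 6.0423°
wrap1 = wrap2 = π + 2β = 192.0847°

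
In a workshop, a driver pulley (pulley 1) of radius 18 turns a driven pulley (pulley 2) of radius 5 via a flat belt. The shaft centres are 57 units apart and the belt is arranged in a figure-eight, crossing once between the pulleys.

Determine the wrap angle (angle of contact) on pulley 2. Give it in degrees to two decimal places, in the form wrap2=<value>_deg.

crossed belt: β = asin((r1+r2)/C) = asin(23/57) = 23.7977°
wrap1 = wrap2 = π + 2β = 227.5954°

wrap2=227.60_deg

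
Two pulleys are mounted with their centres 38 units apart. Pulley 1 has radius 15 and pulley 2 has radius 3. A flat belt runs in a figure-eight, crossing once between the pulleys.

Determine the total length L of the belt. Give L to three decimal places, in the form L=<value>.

L=141.246

crossed belt: β = asin((r1+r2)/C) = asin(18/38) = 28.2737°
wrap1 = wrap2 = π + 2β = 236.5474°
tangent length = C·cosβ = 33.4664
L = (r1+r2)·wrap + 2·C·cosβ = 18·4.1285 + 2·33.4664 = 141.2464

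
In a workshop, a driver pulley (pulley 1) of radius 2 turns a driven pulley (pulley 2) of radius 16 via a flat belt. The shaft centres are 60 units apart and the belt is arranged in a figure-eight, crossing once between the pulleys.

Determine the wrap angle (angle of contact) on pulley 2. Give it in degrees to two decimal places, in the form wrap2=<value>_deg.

wrap2=214.92_deg

crossed belt: β = asin((r1+r2)/C) = asin(18/60) = 17.4576°
wrap1 = wrap2 = π + 2β = 214.9152°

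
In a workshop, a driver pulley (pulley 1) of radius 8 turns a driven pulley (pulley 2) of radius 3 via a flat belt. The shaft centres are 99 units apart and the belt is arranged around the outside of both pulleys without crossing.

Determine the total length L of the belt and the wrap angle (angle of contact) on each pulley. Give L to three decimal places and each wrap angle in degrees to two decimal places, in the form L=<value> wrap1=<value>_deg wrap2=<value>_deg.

L=232.810 wrap1=185.79_deg wrap2=174.21_deg

open belt: β = asin((r2−r1)/C) = asin(-5/99) = -2.8950°
wrap1 = π − 2β = 185.7899°
wrap2 = π + 2β = 174.2101°
tangent length = C·cosβ = 98.8737
L = r1·wrap1 + r2·wrap2 + 2·C·cosβ = 8·3.2426 + 3·3.0405 + 2·98.8737 = 232.8101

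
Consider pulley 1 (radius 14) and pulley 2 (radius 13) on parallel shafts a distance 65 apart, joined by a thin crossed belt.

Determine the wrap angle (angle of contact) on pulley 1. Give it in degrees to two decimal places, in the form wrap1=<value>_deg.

wrap1=229.09_deg

crossed belt: β = asin((r1+r2)/C) = asin(27/65) = 24.5435°
wrap1 = wrap2 = π + 2β = 229.0871°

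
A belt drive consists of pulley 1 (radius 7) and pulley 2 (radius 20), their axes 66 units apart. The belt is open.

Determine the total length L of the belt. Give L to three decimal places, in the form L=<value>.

L=219.392

open belt: β = asin((r2−r1)/C) = asin(13/66) = 11.3598°
wrap1 = π − 2β = 157.2804°
wrap2 = π + 2β = 202.7196°
tangent length = C·cosβ = 64.7070
L = r1·wrap1 + r2·wrap2 + 2·C·cosβ = 7·2.7451 + 20·3.5381 + 2·64.7070 = 219.3920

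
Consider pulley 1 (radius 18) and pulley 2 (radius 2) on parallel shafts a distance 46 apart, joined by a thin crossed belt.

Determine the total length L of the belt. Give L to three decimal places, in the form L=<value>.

L=163.673

crossed belt: β = asin((r1+r2)/C) = asin(20/46) = 25.7715°
wrap1 = wrap2 = π + 2β = 231.5429°
tangent length = C·cosβ = 41.4246
L = (r1+r2)·wrap + 2·C·cosβ = 20·4.0412 + 2·41.4246 = 163.6730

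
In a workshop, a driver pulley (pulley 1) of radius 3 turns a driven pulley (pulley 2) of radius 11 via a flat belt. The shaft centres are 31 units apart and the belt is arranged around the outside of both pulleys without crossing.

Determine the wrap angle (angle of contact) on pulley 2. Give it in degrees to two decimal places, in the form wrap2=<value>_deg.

wrap2=209.91_deg

open belt: β = asin((r2−r1)/C) = asin(8/31) = 14.9552°
wrap1 = π − 2β = 150.0895°
wrap2 = π + 2β = 209.9105°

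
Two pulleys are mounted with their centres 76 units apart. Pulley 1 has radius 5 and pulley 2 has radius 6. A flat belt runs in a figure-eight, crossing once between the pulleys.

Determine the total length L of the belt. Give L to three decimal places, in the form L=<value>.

L=188.152

crossed belt: β = asin((r1+r2)/C) = asin(11/76) = 8.3220°
wrap1 = wrap2 = π + 2β = 196.6441°
tangent length = C·cosβ = 75.1997
L = (r1+r2)·wrap + 2·C·cosβ = 11·3.4321 + 2·75.1997 = 188.1524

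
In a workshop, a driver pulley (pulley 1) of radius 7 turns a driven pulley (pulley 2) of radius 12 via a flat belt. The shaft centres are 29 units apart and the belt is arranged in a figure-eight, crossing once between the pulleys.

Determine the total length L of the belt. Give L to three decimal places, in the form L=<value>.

crossed belt: β = asin((r1+r2)/C) = asin(19/29) = 40.9327°
wrap1 = wrap2 = π + 2β = 261.8654°
tangent length = C·cosβ = 21.9089
L = (r1+r2)·wrap + 2·C·cosβ = 19·4.5704 + 2·21.9089 = 130.6557

L=130.656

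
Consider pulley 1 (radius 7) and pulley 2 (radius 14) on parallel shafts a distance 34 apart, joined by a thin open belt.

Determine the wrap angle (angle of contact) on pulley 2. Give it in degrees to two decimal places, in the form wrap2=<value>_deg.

open belt: β = asin((r2−r1)/C) = asin(7/34) = 11.8812°
wrap1 = π − 2β = 156.2377°
wrap2 = π + 2β = 203.7623°

wrap2=203.76_deg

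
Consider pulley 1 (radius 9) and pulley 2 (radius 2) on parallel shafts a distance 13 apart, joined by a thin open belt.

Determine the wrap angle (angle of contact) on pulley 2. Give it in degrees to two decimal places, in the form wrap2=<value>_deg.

wrap2=114.84_deg

open belt: β = asin((r2−r1)/C) = asin(-7/13) = -32.5790°
wrap1 = π − 2β = 245.1579°
wrap2 = π + 2β = 114.8421°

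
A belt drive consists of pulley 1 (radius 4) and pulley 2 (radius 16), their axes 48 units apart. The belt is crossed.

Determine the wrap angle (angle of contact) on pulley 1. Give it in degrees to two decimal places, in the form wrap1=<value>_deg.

wrap1=229.25_deg

crossed belt: β = asin((r1+r2)/C) = asin(20/48) = 24.6243°
wrap1 = wrap2 = π + 2β = 229.2486°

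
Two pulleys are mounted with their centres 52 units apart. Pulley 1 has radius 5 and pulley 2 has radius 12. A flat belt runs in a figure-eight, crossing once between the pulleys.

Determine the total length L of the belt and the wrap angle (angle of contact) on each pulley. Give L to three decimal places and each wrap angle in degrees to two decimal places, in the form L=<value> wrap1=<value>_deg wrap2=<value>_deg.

crossed belt: β = asin((r1+r2)/C) = asin(17/52) = 19.0821°
wrap1 = wrap2 = π + 2β = 218.1642°
tangent length = C·cosβ = 49.1426
L = (r1+r2)·wrap + 2·C·cosβ = 17·3.8077 + 2·49.1426 = 163.0159

L=163.016 wrap1=218.16_deg wrap2=218.16_deg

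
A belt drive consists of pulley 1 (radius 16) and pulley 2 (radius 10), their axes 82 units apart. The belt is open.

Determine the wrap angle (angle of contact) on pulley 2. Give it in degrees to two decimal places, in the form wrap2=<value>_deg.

open belt: β = asin((r2−r1)/C) = asin(-6/82) = -4.1961°
wrap1 = π − 2β = 188.3922°
wrap2 = π + 2β = 171.6078°

wrap2=171.61_deg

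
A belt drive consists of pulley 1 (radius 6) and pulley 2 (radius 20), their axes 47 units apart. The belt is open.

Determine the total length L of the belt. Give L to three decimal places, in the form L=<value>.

open belt: β = asin((r2−r1)/C) = asin(14/47) = 17.3299°
wrap1 = π − 2β = 145.3403°
wrap2 = π + 2β = 214.6597°
tangent length = C·cosβ = 44.8665
L = r1·wrap1 + r2·wrap2 + 2·C·cosβ = 6·2.5367 + 20·3.7465 + 2·44.8665 = 179.8833

L=179.883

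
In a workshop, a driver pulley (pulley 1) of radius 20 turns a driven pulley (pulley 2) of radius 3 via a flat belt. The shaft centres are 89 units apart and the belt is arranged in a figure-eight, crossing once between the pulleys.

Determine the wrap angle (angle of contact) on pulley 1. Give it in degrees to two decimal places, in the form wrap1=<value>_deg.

wrap1=209.95_deg

crossed belt: β = asin((r1+r2)/C) = asin(23/89) = 14.9767°
wrap1 = wrap2 = π + 2β = 209.9535°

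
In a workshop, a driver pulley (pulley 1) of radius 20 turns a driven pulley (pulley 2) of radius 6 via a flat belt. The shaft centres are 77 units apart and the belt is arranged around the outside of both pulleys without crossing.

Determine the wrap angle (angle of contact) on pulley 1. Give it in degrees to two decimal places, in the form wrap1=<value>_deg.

wrap1=200.95_deg

open belt: β = asin((r2−r1)/C) = asin(-14/77) = -10.4757°
wrap1 = π − 2β = 200.9514°
wrap2 = π + 2β = 159.0486°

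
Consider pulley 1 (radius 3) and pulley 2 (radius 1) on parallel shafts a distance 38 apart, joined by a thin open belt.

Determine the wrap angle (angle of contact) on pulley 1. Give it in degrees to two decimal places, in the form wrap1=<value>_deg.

open belt: β = asin((r2−r1)/C) = asin(-2/38) = -3.0170°
wrap1 = π − 2β = 186.0339°
wrap2 = π + 2β = 173.9661°

wrap1=186.03_deg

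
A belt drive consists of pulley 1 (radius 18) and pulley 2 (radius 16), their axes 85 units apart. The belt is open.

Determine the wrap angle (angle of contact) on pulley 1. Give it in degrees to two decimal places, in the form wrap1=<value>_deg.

wrap1=182.70_deg

open belt: β = asin((r2−r1)/C) = asin(-2/85) = -1.3483°
wrap1 = π − 2β = 182.6965°
wrap2 = π + 2β = 177.3035°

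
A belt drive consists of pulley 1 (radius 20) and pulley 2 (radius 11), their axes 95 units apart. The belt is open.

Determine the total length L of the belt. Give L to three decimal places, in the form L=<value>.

L=288.243

open belt: β = asin((r2−r1)/C) = asin(-9/95) = -5.4362°
wrap1 = π − 2β = 190.8723°
wrap2 = π + 2β = 169.1277°
tangent length = C·cosβ = 94.5727
L = r1·wrap1 + r2·wrap2 + 2·C·cosβ = 20·3.3314 + 11·2.9518 + 2·94.5727 = 288.2426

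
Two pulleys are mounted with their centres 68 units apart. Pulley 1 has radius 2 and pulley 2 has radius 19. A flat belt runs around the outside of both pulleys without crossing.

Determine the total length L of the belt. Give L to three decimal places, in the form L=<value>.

open belt: β = asin((r2−r1)/C) = asin(17/68) = 14.4775°
wrap1 = π − 2β = 151.0450°
wrap2 = π + 2β = 208.9550°
tangent length = C·cosβ = 65.8407
L = r1·wrap1 + r2·wrap2 + 2·C·cosβ = 2·2.6362 + 19·3.6470 + 2·65.8407 = 206.2460

L=206.246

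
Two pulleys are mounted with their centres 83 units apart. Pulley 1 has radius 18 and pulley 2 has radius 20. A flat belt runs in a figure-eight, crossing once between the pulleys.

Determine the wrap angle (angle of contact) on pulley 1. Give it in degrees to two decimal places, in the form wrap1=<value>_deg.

wrap1=234.49_deg

crossed belt: β = asin((r1+r2)/C) = asin(38/83) = 27.2473°
wrap1 = wrap2 = π + 2β = 234.4945°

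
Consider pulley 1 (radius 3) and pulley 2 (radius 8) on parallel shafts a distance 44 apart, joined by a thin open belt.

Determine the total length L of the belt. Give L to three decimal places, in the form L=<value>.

L=123.126

open belt: β = asin((r2−r1)/C) = asin(5/44) = 6.5250°
wrap1 = π − 2β = 166.9500°
wrap2 = π + 2β = 193.0500°
tangent length = C·cosβ = 43.7150
L = r1·wrap1 + r2·wrap2 + 2·C·cosβ = 3·2.9138 + 8·3.3694 + 2·43.7150 = 123.1263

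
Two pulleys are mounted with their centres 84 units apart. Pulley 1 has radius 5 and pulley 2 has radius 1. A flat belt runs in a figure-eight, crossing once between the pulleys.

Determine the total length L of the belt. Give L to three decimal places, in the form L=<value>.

crossed belt: β = asin((r1+r2)/C) = asin(6/84) = 4.0960°
wrap1 = wrap2 = π + 2β = 188.1921°
tangent length = C·cosβ = 83.7854
L = (r1+r2)·wrap + 2·C·cosβ = 6·3.2846 + 2·83.7854 = 187.2783

L=187.278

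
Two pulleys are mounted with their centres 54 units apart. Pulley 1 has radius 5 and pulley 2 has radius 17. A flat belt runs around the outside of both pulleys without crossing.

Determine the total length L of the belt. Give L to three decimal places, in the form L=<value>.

open belt: β = asin((r2−r1)/C) = asin(12/54) = 12.8396°
wrap1 = π − 2β = 154.3208°
wrap2 = π + 2β = 205.6792°
tangent length = C·cosβ = 52.6498
L = r1·wrap1 + r2·wrap2 + 2·C·cosβ = 5·2.6934 + 17·3.5898 + 2·52.6498 = 179.7928

L=179.793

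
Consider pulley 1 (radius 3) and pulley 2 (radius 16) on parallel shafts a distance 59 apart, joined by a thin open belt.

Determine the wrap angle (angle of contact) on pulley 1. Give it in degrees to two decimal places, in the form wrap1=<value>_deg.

open belt: β = asin((r2−r1)/C) = asin(13/59) = 12.7289°
wrap1 = π − 2β = 154.5421°
wrap2 = π + 2β = 205.4579°

wrap1=154.54_deg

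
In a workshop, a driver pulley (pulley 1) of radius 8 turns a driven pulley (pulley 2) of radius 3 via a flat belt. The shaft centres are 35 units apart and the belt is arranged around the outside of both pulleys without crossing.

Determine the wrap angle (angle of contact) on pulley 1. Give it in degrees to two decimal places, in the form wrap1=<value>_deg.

wrap1=196.43_deg

open belt: β = asin((r2−r1)/C) = asin(-5/35) = -8.2132°
wrap1 = π − 2β = 196.4264°
wrap2 = π + 2β = 163.5736°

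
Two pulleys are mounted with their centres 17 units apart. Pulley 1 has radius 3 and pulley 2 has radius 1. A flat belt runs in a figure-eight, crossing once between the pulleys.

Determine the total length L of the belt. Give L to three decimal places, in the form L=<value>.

L=47.512

crossed belt: β = asin((r1+r2)/C) = asin(4/17) = 13.6090°
wrap1 = wrap2 = π + 2β = 207.2179°
tangent length = C·cosβ = 16.5227
L = (r1+r2)·wrap + 2·C·cosβ = 4·3.6166 + 2·16.5227 = 47.5120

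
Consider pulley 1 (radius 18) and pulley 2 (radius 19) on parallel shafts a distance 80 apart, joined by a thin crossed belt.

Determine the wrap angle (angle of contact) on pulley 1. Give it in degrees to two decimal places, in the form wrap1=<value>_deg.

wrap1=235.10_deg

crossed belt: β = asin((r1+r2)/C) = asin(37/80) = 27.5485°
wrap1 = wrap2 = π + 2β = 235.0971°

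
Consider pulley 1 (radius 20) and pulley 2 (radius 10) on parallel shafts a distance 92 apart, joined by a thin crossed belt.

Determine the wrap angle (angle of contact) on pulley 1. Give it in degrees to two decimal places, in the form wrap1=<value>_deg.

wrap1=218.06_deg

crossed belt: β = asin((r1+r2)/C) = asin(30/92) = 19.0314°
wrap1 = wrap2 = π + 2β = 218.0629°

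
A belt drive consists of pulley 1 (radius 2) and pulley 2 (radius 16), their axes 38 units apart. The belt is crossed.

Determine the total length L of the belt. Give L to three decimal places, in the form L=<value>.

L=141.246

crossed belt: β = asin((r1+r2)/C) = asin(18/38) = 28.2737°
wrap1 = wrap2 = π + 2β = 236.5474°
tangent length = C·cosβ = 33.4664
L = (r1+r2)·wrap + 2·C·cosβ = 18·4.1285 + 2·33.4664 = 141.2464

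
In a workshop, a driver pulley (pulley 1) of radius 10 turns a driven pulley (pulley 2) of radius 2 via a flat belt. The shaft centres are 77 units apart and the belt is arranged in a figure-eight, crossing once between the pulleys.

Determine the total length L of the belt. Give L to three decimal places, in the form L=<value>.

L=193.573

crossed belt: β = asin((r1+r2)/C) = asin(12/77) = 8.9658°
wrap1 = wrap2 = π + 2β = 197.9315°
tangent length = C·cosβ = 76.0592
L = (r1+r2)·wrap + 2·C·cosβ = 12·3.4546 + 2·76.0592 = 193.5731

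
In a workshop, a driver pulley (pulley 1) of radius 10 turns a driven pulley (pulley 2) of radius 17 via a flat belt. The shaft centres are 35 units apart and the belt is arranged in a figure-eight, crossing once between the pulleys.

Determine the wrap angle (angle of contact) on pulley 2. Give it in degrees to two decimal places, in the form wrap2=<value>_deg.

wrap2=280.96_deg

crossed belt: β = asin((r1+r2)/C) = asin(27/35) = 50.4823°
wrap1 = wrap2 = π + 2β = 280.9647°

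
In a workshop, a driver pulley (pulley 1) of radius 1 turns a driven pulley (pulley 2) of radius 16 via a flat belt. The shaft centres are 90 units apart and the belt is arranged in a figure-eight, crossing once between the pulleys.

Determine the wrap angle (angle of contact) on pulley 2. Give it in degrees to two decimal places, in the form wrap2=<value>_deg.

crossed belt: β = asin((r1+r2)/C) = asin(17/90) = 10.8879°
wrap1 = wrap2 = π + 2β = 201.7759°

wrap2=201.78_deg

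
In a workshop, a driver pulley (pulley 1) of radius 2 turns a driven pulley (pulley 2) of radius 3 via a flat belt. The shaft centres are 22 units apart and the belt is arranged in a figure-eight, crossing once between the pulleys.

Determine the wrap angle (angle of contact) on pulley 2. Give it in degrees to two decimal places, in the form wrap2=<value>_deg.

wrap2=206.27_deg

crossed belt: β = asin((r1+r2)/C) = asin(5/22) = 13.1366°
wrap1 = wrap2 = π + 2β = 206.2731°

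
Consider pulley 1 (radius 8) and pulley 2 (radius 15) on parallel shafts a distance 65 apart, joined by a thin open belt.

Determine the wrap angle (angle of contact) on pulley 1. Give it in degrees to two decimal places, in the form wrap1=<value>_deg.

wrap1=167.64_deg

open belt: β = asin((r2−r1)/C) = asin(7/65) = 6.1823°
wrap1 = π − 2β = 167.6354°
wrap2 = π + 2β = 192.3646°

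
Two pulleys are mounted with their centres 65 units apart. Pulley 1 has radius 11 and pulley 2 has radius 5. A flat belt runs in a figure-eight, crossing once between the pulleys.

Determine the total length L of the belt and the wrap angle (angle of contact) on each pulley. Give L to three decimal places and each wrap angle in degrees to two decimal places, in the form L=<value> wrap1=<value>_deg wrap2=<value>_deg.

L=184.224 wrap1=208.50_deg wrap2=208.50_deg

crossed belt: β = asin((r1+r2)/C) = asin(16/65) = 14.2500°
wrap1 = wrap2 = π + 2β = 208.5001°
tangent length = C·cosβ = 63.0000
L = (r1+r2)·wrap + 2·C·cosβ = 16·3.6390 + 2·63.0000 = 184.2242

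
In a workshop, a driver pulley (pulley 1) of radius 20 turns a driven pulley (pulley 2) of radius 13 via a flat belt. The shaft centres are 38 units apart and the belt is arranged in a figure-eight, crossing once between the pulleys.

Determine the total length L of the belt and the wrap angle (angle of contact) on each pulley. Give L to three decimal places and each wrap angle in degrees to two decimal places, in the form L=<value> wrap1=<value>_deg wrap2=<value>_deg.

crossed belt: β = asin((r1+r2)/C) = asin(33/38) = 60.2757°
wrap1 = wrap2 = π + 2β = 300.5513°
tangent length = C·cosβ = 18.8414
L = (r1+r2)·wrap + 2·C·cosβ = 33·5.2456 + 2·18.8414 = 210.7880

L=210.788 wrap1=300.55_deg wrap2=300.55_deg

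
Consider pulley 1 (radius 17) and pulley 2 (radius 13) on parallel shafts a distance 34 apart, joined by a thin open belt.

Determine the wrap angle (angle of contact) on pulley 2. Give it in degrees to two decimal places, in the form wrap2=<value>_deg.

open belt: β = asin((r2−r1)/C) = asin(-4/34) = -6.7563°
wrap1 = π − 2β = 193.5127°
wrap2 = π + 2β = 166.4873°

wrap2=166.49_deg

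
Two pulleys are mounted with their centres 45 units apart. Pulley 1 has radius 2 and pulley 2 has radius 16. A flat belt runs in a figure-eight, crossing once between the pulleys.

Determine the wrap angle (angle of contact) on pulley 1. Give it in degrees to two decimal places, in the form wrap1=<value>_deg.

wrap1=227.16_deg

crossed belt: β = asin((r1+r2)/C) = asin(18/45) = 23.5782°
wrap1 = wrap2 = π + 2β = 227.1564°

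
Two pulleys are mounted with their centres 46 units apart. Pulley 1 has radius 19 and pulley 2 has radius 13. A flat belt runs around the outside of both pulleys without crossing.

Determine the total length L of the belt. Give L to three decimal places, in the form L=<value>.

L=193.315

open belt: β = asin((r2−r1)/C) = asin(-6/46) = -7.4947°
wrap1 = π − 2β = 194.9894°
wrap2 = π + 2β = 165.0106°
tangent length = C·cosβ = 45.6070
L = r1·wrap1 + r2·wrap2 + 2·C·cosβ = 19·3.4032 + 13·2.8800 + 2·45.6070 = 193.3147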